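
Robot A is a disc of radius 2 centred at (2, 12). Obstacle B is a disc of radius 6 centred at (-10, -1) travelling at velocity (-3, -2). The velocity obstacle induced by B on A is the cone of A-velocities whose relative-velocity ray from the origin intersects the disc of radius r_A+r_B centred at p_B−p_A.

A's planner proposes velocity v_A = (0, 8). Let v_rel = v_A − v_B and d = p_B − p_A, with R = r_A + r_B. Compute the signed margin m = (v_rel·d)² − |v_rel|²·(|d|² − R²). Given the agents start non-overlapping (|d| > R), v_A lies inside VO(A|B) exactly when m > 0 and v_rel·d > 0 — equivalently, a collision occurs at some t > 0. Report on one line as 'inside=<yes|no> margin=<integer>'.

d = (-12, -13),  |d|² = 313;  R = 2+6 = 8,  c = 313−8² = 249
v_rel = (3, 10),  |v_rel|² = 109;  v_rel·d = (3)·(-12) + (10)·(-13) = -166
109·t² + 332·t + 249 = 0  ⇒  m = (-166)² − 109·249 = 415
m = 415 > 0,  v_rel·d = -166 < 0  ⇒  outside

inside=no margin=415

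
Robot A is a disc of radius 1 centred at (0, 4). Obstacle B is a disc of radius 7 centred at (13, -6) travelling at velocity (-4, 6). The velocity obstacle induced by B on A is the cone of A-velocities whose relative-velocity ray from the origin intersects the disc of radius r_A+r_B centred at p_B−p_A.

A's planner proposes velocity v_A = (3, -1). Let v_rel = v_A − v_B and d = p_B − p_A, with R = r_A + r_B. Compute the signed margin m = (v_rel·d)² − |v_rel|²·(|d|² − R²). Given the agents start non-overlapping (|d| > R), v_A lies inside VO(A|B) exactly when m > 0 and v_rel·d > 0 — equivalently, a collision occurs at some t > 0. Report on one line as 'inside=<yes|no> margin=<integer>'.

d = (13, -10),  |d|² = 269;  R = 1+7 = 8,  c = 269−8² = 205
v_rel = (7, -7),  |v_rel|² = 98;  v_rel·d = (7)·(13) + (-7)·(-10) = 161
98·t² − 322·t + 205 = 0  ⇒  m = 161² − 98·205 = 5831
m = 5831 > 0,  v_rel·d = 161 > 0  ⇒  inside

inside=yes margin=5831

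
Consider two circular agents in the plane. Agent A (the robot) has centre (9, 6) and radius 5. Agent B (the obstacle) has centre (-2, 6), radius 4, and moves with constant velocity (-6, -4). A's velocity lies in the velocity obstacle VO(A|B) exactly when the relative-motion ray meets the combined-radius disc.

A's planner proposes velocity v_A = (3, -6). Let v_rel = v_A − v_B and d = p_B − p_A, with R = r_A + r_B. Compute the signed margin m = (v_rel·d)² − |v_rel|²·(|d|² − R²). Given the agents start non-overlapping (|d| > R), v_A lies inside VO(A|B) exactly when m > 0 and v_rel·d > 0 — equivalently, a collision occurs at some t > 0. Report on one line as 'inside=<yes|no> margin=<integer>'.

d = (-11, 0),  |d|² = 121;  R = 5+4 = 9,  c = 121−9² = 40
v_rel = (9, -2),  |v_rel|² = 85;  v_rel·d = (9)·(-11) + (-2)·(0) = -99
85·t² + 198·t + 40 = 0  ⇒  m = (-99)² − 85·40 = 6401
m = 6401 > 0,  v_rel·d = -99 < 0  ⇒  outside

inside=no margin=6401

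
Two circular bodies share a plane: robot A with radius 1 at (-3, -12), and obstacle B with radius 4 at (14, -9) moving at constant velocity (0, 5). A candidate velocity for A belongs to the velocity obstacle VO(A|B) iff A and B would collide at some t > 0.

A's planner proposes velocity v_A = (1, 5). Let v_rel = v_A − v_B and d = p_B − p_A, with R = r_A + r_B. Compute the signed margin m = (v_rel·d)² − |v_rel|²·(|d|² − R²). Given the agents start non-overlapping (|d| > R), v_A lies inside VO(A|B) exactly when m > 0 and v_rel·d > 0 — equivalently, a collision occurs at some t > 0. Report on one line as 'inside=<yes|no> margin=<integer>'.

d = (17, 3),  |d|² = 298;  R = 1+4 = 5,  c = 298−5² = 273
v_rel = (1, 0),  |v_rel|² = 1;  v_rel·d = (1)·(17) + (0)·(3) = 17
1·t² − 34·t + 273 = 0  ⇒  m = 17² − 1·273 = 16
m = 16 > 0,  v_rel·d = 17 > 0  ⇒  inside

inside=yes margin=16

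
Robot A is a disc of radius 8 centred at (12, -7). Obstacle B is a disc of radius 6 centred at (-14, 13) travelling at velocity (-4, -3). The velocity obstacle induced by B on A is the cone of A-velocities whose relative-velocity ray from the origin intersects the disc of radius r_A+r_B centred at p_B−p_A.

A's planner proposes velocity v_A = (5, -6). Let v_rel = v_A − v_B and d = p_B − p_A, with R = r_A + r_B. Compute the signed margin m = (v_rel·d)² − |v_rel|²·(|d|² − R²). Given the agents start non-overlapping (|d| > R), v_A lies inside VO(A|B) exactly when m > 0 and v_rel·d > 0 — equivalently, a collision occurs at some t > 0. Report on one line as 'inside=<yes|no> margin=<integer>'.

d = (-26, 20),  |d|² = 1076;  R = 8+6 = 14,  c = 1076−14² = 880
v_rel = (9, -3),  |v_rel|² = 90;  v_rel·d = (9)·(-26) + (-3)·(20) = -294
90·t² + 588·t + 880 = 0  ⇒  m = (-294)² − 90·880 = 7236
m = 7236 > 0,  v_rel·d = -294 < 0  ⇒  outside

inside=no margin=7236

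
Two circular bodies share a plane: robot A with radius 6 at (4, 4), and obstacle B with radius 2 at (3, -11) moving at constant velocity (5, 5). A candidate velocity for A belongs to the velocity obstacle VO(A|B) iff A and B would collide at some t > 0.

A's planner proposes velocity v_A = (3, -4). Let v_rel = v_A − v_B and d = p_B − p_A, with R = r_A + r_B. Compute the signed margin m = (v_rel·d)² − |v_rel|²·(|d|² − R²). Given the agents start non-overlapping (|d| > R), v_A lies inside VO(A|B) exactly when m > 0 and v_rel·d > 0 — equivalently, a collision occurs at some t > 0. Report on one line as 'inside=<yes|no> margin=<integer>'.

d = (-1, -15),  |d|² = 226;  R = 6+2 = 8,  c = 226−8² = 162
v_rel = (-2, -9),  |v_rel|² = 85;  v_rel·d = (-2)·(-1) + (-9)·(-15) = 137
85·t² − 274·t + 162 = 0  ⇒  m = 137² − 85·162 = 4999
m = 4999 > 0,  v_rel·d = 137 > 0  ⇒  inside

inside=yes margin=4999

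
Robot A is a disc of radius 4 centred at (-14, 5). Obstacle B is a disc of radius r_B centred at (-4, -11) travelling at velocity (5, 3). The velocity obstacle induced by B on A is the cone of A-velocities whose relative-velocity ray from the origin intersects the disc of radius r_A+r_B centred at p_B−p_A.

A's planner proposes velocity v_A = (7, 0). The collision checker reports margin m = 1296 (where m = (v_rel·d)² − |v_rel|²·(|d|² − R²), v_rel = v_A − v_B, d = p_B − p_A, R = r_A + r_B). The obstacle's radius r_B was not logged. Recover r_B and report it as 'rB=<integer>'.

m = 1296
d = (10, -16);  v_rel = (2, -3),  |v_rel|² = 13
v_rel×d = (2)·(-16) − (-3)·(10) = -2
since m = R²·13 − (-2)²:  R² = (4 + 1296) / 13 = 100
R = √100 = 10  ⇒  r_B = 10 − 4 = 6

rB=6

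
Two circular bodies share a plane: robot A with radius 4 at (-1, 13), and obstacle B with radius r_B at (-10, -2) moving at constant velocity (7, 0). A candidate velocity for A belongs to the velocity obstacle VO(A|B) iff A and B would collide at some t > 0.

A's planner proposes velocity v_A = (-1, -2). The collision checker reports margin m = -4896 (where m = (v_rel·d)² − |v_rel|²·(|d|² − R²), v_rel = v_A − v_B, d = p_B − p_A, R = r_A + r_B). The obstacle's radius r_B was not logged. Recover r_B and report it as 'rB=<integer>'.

m = -4896
d = (-9, -15);  v_rel = (-8, -2),  |v_rel|² = 68
v_rel×d = (-8)·(-15) − (-2)·(-9) = 102
since m = R²·68 − 102²:  R² = (10404 + -4896) / 68 = 81
R = √81 = 9  ⇒  r_B = 9 − 4 = 5

rB=5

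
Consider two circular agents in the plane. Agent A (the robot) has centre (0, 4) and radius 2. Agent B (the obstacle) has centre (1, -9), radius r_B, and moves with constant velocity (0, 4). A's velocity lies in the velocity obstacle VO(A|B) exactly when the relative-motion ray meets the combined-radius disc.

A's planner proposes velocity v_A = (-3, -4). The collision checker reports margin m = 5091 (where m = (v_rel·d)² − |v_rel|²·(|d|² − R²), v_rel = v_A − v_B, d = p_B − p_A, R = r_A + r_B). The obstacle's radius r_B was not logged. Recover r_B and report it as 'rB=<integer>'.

m = 5091
d = (1, -13);  v_rel = (-3, -8),  |v_rel|² = 73
v_rel×d = (-3)·(-13) − (-8)·(1) = 47
since m = R²·73 − 47²:  R² = (2209 + 5091) / 73 = 100
R = √100 = 10  ⇒  r_B = 10 − 2 = 8

rB=8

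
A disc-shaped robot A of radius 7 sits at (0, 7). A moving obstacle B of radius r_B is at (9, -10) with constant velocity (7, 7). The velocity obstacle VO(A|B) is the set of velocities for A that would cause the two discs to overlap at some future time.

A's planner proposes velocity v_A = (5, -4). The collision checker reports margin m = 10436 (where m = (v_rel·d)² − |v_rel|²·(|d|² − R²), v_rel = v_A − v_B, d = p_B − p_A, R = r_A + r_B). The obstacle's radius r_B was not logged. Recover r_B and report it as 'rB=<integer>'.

m = 10436
d = (9, -17);  v_rel = (-2, -11),  |v_rel|² = 125
v_rel×d = (-2)·(-17) − (-11)·(9) = 133
since m = R²·125 − 133²:  R² = (17689 + 10436) / 125 = 225
R = √225 = 15  ⇒  r_B = 15 − 7 = 8

rB=8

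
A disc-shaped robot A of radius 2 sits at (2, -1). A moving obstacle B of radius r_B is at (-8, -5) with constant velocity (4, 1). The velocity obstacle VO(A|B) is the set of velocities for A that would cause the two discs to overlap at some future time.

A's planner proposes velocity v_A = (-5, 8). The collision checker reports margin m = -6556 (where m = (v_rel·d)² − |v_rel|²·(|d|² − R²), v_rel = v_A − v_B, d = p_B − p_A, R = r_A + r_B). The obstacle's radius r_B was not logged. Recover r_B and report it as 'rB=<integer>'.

m = -6556
d = (-10, -4);  v_rel = (-9, 7),  |v_rel|² = 130
v_rel×d = (-9)·(-4) − (7)·(-10) = 106
since m = R²·130 − 106²:  R² = (11236 + -6556) / 130 = 36
R = √36 = 6  ⇒  r_B = 6 − 2 = 4

rB=4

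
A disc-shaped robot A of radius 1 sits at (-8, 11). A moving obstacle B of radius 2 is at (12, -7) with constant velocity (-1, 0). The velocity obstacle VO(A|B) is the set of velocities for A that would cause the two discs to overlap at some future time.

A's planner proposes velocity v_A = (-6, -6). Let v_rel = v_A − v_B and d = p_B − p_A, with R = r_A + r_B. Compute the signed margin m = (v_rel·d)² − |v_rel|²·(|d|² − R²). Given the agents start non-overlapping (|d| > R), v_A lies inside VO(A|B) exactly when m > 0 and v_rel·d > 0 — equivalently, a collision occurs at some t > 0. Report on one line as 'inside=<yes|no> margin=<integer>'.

d = (20, -18),  |d|² = 724;  R = 1+2 = 3,  c = 724−3² = 715
v_rel = (-5, -6),  |v_rel|² = 61;  v_rel·d = (-5)·(20) + (-6)·(-18) = 8
61·t² − 16·t + 715 = 0  ⇒  m = 8² − 61·715 = -43551
m = -43551 < 0,  v_rel·d = 8 > 0  ⇒  outside

inside=no margin=-43551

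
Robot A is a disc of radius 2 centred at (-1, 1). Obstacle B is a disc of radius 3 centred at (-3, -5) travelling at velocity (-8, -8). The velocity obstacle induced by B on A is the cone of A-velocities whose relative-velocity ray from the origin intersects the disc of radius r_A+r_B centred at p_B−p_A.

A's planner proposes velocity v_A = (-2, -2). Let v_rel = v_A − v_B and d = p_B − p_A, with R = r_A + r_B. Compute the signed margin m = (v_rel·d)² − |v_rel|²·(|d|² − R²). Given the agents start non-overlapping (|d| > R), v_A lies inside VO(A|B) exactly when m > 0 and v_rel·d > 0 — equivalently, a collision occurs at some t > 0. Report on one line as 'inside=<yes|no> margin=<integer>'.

d = (-2, -6),  |d|² = 40;  R = 2+3 = 5,  c = 40−5² = 15
v_rel = (6, 6),  |v_rel|² = 72;  v_rel·d = (6)·(-2) + (6)·(-6) = -48
72·t² + 96·t + 15 = 0  ⇒  m = (-48)² − 72·15 = 1224
m = 1224 > 0,  v_rel·d = -48 < 0  ⇒  outside

inside=no margin=1224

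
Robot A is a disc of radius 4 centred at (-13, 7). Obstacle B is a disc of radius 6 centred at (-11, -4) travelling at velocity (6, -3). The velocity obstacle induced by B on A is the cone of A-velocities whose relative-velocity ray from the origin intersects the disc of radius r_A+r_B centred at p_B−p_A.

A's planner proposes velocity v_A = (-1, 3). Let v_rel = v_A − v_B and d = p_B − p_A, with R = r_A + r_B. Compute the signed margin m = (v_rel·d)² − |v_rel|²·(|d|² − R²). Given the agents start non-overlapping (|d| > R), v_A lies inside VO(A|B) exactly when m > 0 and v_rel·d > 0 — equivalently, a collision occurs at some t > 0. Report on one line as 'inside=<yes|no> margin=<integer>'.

d = (2, -11),  |d|² = 125;  R = 4+6 = 10,  c = 125−10² = 25
v_rel = (-7, 6),  |v_rel|² = 85;  v_rel·d = (-7)·(2) + (6)·(-11) = -80
85·t² + 160·t + 25 = 0  ⇒  m = (-80)² − 85·25 = 4275
m = 4275 > 0,  v_rel·d = -80 < 0  ⇒  outside

inside=no margin=4275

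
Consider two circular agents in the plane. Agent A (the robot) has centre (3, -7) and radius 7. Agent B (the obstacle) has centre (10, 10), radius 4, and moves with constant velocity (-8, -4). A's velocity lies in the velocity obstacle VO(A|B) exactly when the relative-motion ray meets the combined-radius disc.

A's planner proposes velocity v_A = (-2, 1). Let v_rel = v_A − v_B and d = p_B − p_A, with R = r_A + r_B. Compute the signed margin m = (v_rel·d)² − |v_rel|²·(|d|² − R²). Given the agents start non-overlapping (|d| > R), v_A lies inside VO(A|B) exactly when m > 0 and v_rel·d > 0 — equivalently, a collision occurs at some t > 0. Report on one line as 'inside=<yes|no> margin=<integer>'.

d = (7, 17),  |d|² = 338;  R = 7+4 = 11,  c = 338−11² = 217
v_rel = (6, 5),  |v_rel|² = 61;  v_rel·d = (6)·(7) + (5)·(17) = 127
61·t² − 254·t + 217 = 0  ⇒  m = 127² − 61·217 = 2892
m = 2892 > 0,  v_rel·d = 127 > 0  ⇒  inside

inside=yes margin=2892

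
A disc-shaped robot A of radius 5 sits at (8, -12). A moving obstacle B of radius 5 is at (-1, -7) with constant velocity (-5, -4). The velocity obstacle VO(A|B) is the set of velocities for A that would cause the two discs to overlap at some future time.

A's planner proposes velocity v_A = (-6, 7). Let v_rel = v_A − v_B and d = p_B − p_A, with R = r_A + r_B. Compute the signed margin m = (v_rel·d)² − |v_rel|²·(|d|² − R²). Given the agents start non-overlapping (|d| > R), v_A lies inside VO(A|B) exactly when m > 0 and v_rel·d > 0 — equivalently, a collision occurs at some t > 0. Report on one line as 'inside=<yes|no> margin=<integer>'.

d = (-9, 5),  |d|² = 106;  R = 5+5 = 10,  c = 106−10² = 6
v_rel = (-1, 11),  |v_rel|² = 122;  v_rel·d = (-1)·(-9) + (11)·(5) = 64
122·t² − 128·t + 6 = 0  ⇒  m = 64² − 122·6 = 3364
m = 3364 > 0,  v_rel·d = 64 > 0  ⇒  inside

inside=yes margin=3364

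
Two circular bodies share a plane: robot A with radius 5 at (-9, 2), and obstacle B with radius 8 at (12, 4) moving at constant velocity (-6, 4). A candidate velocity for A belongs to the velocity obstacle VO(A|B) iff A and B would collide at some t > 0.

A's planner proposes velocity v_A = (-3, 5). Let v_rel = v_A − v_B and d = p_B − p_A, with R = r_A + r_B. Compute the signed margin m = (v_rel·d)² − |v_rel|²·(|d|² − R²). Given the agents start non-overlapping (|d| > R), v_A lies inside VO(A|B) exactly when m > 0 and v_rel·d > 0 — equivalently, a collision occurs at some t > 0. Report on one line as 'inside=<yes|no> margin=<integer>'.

d = (21, 2),  |d|² = 445;  R = 5+8 = 13,  c = 445−13² = 276
v_rel = (3, 1),  |v_rel|² = 10;  v_rel·d = (3)·(21) + (1)·(2) = 65
10·t² − 130·t + 276 = 0  ⇒  m = 65² − 10·276 = 1465
m = 1465 > 0,  v_rel·d = 65 > 0  ⇒  inside

inside=yes margin=1465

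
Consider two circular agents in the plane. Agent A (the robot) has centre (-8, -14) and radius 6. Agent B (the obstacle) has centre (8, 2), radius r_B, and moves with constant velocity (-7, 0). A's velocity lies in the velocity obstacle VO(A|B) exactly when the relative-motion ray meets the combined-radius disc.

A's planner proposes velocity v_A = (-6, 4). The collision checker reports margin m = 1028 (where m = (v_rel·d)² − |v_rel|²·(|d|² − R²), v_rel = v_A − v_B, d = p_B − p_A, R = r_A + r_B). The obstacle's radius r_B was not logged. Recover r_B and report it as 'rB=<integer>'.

m = 1028
d = (16, 16);  v_rel = (1, 4),  |v_rel|² = 17
v_rel×d = (1)·(16) − (4)·(16) = -48
since m = R²·17 − (-48)²:  R² = (2304 + 1028) / 17 = 196
R = √196 = 14  ⇒  r_B = 14 − 6 = 8

rB=8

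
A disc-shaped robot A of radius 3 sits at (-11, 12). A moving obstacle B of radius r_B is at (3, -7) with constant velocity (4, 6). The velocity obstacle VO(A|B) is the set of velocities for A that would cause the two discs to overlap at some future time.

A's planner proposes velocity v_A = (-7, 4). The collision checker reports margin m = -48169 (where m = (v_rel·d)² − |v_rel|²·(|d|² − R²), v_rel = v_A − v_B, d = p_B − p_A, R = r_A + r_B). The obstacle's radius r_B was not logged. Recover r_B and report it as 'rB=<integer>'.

m = -48169
d = (14, -19);  v_rel = (-11, -2),  |v_rel|² = 125
v_rel×d = (-11)·(-19) − (-2)·(14) = 237
since m = R²·125 − 237²:  R² = (56169 + -48169) / 125 = 64
R = √64 = 8  ⇒  r_B = 8 − 3 = 5

rB=5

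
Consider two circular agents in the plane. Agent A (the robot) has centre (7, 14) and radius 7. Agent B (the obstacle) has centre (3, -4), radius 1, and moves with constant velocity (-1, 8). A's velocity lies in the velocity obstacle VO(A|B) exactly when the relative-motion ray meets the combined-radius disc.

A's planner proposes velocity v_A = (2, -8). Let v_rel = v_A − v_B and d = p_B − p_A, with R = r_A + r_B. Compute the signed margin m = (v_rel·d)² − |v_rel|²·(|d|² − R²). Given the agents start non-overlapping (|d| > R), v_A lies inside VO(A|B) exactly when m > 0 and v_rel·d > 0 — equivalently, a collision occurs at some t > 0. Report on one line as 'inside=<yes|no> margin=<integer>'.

d = (-4, -18),  |d|² = 340;  R = 7+1 = 8,  c = 340−8² = 276
v_rel = (3, -16),  |v_rel|² = 265;  v_rel·d = (3)·(-4) + (-16)·(-18) = 276
265·t² − 552·t + 276 = 0  ⇒  m = 276² − 265·276 = 3036
m = 3036 > 0,  v_rel·d = 276 > 0  ⇒  inside

inside=yes margin=3036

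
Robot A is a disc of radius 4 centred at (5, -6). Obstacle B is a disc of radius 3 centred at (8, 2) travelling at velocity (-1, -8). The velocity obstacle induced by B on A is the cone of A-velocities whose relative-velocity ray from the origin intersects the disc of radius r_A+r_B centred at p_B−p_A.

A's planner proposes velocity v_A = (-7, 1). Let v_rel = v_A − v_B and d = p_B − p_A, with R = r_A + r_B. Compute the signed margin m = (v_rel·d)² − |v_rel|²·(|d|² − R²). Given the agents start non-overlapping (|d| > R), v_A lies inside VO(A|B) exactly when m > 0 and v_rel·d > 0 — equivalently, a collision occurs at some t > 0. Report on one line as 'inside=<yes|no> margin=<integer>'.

d = (3, 8),  |d|² = 73;  R = 4+3 = 7,  c = 73−7² = 24
v_rel = (-6, 9),  |v_rel|² = 117;  v_rel·d = (-6)·(3) + (9)·(8) = 54
117·t² − 108·t + 24 = 0  ⇒  m = 54² − 117·24 = 108
m = 108 > 0,  v_rel·d = 54 > 0  ⇒  inside

inside=yes margin=108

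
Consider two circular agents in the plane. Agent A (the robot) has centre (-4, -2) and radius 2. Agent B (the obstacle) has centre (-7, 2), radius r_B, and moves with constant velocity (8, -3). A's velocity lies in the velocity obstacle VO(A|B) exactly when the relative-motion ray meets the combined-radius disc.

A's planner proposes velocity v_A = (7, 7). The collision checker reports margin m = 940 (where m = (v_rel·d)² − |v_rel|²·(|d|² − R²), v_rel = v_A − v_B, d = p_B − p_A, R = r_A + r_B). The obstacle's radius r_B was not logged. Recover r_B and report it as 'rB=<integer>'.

m = 940
d = (-3, 4);  v_rel = (-1, 10),  |v_rel|² = 101
v_rel×d = (-1)·(4) − (10)·(-3) = 26
since m = R²·101 − 26²:  R² = (676 + 940) / 101 = 16
R = √16 = 4  ⇒  r_B = 4 − 2 = 2

rB=2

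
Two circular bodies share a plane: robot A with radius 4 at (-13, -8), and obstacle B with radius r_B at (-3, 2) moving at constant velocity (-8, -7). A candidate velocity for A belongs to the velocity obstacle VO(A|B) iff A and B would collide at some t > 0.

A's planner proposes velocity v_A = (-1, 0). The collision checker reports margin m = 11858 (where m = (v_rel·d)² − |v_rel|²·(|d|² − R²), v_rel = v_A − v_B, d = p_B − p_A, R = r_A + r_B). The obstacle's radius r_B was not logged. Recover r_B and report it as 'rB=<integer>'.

m = 11858
d = (10, 10);  v_rel = (7, 7),  |v_rel|² = 98
v_rel×d = (7)·(10) − (7)·(10) = 0
since m = R²·98 − 0²:  R² = (0 + 11858) / 98 = 121
R = √121 = 11  ⇒  r_B = 11 − 4 = 7

rB=7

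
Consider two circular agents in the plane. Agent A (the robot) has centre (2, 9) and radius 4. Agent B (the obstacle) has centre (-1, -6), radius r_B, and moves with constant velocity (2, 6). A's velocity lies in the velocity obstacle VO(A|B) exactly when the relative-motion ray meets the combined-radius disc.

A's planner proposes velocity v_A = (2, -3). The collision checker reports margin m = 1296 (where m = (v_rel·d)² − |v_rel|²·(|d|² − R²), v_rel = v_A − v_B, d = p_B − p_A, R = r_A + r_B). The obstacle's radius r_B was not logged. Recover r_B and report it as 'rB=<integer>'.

m = 1296
d = (-3, -15);  v_rel = (0, -9),  |v_rel|² = 81
v_rel×d = (0)·(-15) − (-9)·(-3) = -27
since m = R²·81 − (-27)²:  R² = (729 + 1296) / 81 = 25
R = √25 = 5  ⇒  r_B = 5 − 4 = 1

rB=1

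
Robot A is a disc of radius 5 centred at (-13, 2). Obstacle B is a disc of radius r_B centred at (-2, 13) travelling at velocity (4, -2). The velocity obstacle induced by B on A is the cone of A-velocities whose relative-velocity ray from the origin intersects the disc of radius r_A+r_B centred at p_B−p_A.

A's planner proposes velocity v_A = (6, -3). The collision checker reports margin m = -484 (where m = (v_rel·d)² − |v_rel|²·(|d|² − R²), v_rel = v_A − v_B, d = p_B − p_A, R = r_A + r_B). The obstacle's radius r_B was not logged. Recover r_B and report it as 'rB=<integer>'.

m = -484
d = (11, 11);  v_rel = (2, -1),  |v_rel|² = 5
v_rel×d = (2)·(11) − (-1)·(11) = 33
since m = R²·5 − 33²:  R² = (1089 + -484) / 5 = 121
R = √121 = 11  ⇒  r_B = 11 − 5 = 6

rB=6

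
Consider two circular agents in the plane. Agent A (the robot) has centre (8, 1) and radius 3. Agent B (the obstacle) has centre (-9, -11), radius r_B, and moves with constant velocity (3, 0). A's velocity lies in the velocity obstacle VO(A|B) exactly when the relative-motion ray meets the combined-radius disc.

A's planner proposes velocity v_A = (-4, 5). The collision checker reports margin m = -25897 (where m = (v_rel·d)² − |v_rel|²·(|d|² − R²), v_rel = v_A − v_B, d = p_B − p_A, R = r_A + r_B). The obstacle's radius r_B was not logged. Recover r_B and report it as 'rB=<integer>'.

m = -25897
d = (-17, -12);  v_rel = (-7, 5),  |v_rel|² = 74
v_rel×d = (-7)·(-12) − (5)·(-17) = 169
since m = R²·74 − 169²:  R² = (28561 + -25897) / 74 = 36
R = √36 = 6  ⇒  r_B = 6 − 3 = 3

rB=3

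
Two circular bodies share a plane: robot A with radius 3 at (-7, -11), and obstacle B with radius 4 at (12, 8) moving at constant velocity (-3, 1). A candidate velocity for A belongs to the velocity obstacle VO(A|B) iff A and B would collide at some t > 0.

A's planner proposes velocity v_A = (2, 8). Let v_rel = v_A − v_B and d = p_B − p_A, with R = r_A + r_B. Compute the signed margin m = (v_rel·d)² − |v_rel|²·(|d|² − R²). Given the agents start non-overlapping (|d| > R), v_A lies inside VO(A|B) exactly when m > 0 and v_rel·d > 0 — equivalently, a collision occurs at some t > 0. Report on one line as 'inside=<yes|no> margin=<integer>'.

d = (19, 19),  |d|² = 722;  R = 3+4 = 7,  c = 722−7² = 673
v_rel = (5, 7),  |v_rel|² = 74;  v_rel·d = (5)·(19) + (7)·(19) = 228
74·t² − 456·t + 673 = 0  ⇒  m = 228² − 74·673 = 2182
m = 2182 > 0,  v_rel·d = 228 > 0  ⇒  inside

inside=yes margin=2182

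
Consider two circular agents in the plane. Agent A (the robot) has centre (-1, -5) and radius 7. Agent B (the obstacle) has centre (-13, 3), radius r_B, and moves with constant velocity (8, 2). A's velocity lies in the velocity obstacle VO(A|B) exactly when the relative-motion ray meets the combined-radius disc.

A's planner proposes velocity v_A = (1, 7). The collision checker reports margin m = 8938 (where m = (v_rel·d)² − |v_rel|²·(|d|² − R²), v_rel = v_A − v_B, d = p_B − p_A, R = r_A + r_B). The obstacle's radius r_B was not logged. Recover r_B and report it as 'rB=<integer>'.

m = 8938
d = (-12, 8);  v_rel = (-7, 5),  |v_rel|² = 74
v_rel×d = (-7)·(8) − (5)·(-12) = 4
since m = R²·74 − 4²:  R² = (16 + 8938) / 74 = 121
R = √121 = 11  ⇒  r_B = 11 − 7 = 4

rB=4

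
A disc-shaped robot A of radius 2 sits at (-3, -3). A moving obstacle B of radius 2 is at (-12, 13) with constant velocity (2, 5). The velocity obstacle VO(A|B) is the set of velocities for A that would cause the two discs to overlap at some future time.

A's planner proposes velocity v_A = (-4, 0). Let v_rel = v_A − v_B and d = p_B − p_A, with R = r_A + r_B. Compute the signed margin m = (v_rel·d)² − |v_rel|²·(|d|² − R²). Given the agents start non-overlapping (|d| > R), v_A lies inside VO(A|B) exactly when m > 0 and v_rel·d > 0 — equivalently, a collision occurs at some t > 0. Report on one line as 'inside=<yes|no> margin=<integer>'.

d = (-9, 16),  |d|² = 337;  R = 2+2 = 4,  c = 337−4² = 321
v_rel = (-6, -5),  |v_rel|² = 61;  v_rel·d = (-6)·(-9) + (-5)·(16) = -26
61·t² + 52·t + 321 = 0  ⇒  m = (-26)² − 61·321 = -18905
m = -18905 < 0,  v_rel·d = -26 < 0  ⇒  outside

inside=no margin=-18905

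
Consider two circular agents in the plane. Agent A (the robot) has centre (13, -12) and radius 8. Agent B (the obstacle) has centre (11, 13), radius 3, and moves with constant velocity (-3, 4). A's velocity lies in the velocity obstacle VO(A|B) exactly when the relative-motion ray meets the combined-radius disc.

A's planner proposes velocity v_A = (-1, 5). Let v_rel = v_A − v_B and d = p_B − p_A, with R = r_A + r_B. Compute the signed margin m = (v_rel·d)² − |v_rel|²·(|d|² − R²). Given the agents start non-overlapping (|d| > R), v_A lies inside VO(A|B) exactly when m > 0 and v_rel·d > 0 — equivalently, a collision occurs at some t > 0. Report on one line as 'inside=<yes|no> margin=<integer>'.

d = (-2, 25),  |d|² = 629;  R = 8+3 = 11,  c = 629−11² = 508
v_rel = (2, 1),  |v_rel|² = 5;  v_rel·d = (2)·(-2) + (1)·(25) = 21
5·t² − 42·t + 508 = 0  ⇒  m = 21² − 5·508 = -2099
m = -2099 < 0,  v_rel·d = 21 > 0  ⇒  outside

inside=no margin=-2099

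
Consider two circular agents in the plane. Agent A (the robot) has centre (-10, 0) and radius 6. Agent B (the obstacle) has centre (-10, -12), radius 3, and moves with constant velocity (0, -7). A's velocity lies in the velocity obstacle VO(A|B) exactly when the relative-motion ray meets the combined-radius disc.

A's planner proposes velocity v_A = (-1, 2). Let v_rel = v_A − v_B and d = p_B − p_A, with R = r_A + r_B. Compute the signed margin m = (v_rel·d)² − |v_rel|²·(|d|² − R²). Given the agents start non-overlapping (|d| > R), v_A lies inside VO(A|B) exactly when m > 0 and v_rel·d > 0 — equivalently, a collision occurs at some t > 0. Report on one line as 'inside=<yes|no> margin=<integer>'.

d = (0, -12),  |d|² = 144;  R = 6+3 = 9,  c = 144−9² = 63
v_rel = (-1, 9),  |v_rel|² = 82;  v_rel·d = (-1)·(0) + (9)·(-12) = -108
82·t² + 216·t + 63 = 0  ⇒  m = (-108)² − 82·63 = 6498
m = 6498 > 0,  v_rel·d = -108 < 0  ⇒  outside

inside=no margin=6498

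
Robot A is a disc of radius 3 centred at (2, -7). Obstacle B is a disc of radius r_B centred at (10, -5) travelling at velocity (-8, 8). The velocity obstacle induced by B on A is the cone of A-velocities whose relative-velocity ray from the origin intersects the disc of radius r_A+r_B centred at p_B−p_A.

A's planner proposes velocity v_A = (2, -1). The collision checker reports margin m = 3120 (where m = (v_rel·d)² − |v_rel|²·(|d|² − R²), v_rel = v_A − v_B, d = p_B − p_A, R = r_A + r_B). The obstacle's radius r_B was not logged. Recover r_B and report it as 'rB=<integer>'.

m = 3120
d = (8, 2);  v_rel = (10, -9),  |v_rel|² = 181
v_rel×d = (10)·(2) − (-9)·(8) = 92
since m = R²·181 − 92²:  R² = (8464 + 3120) / 181 = 64
R = √64 = 8  ⇒  r_B = 8 − 3 = 5

rB=5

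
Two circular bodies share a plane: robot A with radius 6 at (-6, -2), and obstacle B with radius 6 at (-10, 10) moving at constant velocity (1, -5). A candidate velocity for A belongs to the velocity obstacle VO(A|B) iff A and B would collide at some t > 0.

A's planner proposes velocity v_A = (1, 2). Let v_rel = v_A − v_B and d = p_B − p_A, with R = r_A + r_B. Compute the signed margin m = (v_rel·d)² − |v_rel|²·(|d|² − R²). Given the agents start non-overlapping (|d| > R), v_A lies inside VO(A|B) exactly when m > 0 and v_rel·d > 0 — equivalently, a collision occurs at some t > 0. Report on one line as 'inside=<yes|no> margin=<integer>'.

d = (-4, 12),  |d|² = 160;  R = 6+6 = 12,  c = 160−12² = 16
v_rel = (0, 7),  |v_rel|² = 49;  v_rel·d = (0)·(-4) + (7)·(12) = 84
49·t² − 168·t + 16 = 0  ⇒  m = 84² − 49·16 = 6272
m = 6272 > 0,  v_rel·d = 84 > 0  ⇒  inside

inside=yes margin=6272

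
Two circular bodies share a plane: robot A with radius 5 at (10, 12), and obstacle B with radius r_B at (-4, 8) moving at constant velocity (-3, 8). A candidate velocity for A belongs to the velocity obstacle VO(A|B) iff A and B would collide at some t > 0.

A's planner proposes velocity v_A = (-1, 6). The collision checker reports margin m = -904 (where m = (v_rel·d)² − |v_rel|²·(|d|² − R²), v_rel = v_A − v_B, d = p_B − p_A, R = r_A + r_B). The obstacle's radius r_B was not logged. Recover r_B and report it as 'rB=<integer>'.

m = -904
d = (-14, -4);  v_rel = (2, -2),  |v_rel|² = 8
v_rel×d = (2)·(-4) − (-2)·(-14) = -36
since m = R²·8 − (-36)²:  R² = (1296 + -904) / 8 = 49
R = √49 = 7  ⇒  r_B = 7 − 5 = 2

rB=2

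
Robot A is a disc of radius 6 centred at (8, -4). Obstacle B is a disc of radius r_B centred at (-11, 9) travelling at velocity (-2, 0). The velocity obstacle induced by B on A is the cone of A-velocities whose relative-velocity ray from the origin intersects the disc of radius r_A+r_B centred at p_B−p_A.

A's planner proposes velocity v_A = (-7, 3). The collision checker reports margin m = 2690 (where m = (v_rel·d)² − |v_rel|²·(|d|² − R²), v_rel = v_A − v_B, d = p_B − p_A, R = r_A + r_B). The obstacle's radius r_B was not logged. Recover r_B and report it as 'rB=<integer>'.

m = 2690
d = (-19, 13);  v_rel = (-5, 3),  |v_rel|² = 34
v_rel×d = (-5)·(13) − (3)·(-19) = -8
since m = R²·34 − (-8)²:  R² = (64 + 2690) / 34 = 81
R = √81 = 9  ⇒  r_B = 9 − 6 = 3

rB=3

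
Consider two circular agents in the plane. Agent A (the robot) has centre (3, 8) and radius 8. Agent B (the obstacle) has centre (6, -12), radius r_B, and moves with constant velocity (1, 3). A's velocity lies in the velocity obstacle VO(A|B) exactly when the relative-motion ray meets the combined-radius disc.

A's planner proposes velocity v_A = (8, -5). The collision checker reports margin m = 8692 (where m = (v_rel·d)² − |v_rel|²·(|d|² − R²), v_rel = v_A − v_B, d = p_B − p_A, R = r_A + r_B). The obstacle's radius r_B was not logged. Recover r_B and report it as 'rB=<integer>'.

m = 8692
d = (3, -20);  v_rel = (7, -8),  |v_rel|² = 113
v_rel×d = (7)·(-20) − (-8)·(3) = -116
since m = R²·113 − (-116)²:  R² = (13456 + 8692) / 113 = 196
R = √196 = 14  ⇒  r_B = 14 − 8 = 6

rB=6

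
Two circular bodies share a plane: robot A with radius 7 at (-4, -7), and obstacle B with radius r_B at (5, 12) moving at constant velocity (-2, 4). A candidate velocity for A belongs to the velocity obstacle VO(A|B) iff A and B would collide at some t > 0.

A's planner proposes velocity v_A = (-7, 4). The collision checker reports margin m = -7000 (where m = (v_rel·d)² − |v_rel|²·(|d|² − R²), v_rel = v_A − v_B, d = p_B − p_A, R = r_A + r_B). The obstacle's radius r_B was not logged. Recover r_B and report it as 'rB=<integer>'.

m = -7000
d = (9, 19);  v_rel = (-5, 0),  |v_rel|² = 25
v_rel×d = (-5)·(19) − (0)·(9) = -95
since m = R²·25 − (-95)²:  R² = (9025 + -7000) / 25 = 81
R = √81 = 9  ⇒  r_B = 9 − 7 = 2

rB=2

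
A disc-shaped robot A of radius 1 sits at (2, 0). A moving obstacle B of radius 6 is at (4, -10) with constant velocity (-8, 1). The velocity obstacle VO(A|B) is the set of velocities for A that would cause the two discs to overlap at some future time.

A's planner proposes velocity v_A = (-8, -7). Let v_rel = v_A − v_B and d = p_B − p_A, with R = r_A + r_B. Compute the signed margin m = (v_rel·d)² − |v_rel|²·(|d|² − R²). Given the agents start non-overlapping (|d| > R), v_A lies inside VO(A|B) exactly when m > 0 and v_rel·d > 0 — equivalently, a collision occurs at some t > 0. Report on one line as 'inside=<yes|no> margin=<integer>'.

d = (2, -10),  |d|² = 104;  R = 1+6 = 7,  c = 104−7² = 55
v_rel = (0, -8),  |v_rel|² = 64;  v_rel·d = (0)·(2) + (-8)·(-10) = 80
64·t² − 160·t + 55 = 0  ⇒  m = 80² − 64·55 = 2880
m = 2880 > 0,  v_rel·d = 80 > 0  ⇒  inside

inside=yes margin=2880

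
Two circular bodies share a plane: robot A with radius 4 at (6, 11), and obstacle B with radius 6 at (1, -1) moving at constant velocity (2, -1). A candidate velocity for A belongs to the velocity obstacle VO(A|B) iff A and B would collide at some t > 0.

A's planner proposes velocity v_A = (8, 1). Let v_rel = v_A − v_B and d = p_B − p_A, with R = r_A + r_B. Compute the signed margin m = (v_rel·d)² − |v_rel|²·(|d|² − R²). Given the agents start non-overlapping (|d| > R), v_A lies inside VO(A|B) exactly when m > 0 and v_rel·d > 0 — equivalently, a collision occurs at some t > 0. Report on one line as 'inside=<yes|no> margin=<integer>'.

d = (-5, -12),  |d|² = 169;  R = 4+6 = 10,  c = 169−10² = 69
v_rel = (6, 2),  |v_rel|² = 40;  v_rel·d = (6)·(-5) + (2)·(-12) = -54
40·t² + 108·t + 69 = 0  ⇒  m = (-54)² − 40·69 = 156
m = 156 > 0,  v_rel·d = -54 < 0  ⇒  outside

inside=no margin=156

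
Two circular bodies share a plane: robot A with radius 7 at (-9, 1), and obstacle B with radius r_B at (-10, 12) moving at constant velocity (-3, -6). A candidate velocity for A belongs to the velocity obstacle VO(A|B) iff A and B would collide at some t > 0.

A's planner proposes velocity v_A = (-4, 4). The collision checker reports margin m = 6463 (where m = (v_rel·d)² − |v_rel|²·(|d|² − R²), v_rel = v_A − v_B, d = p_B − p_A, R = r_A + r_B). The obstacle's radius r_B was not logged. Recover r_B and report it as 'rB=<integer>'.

m = 6463
d = (-1, 11);  v_rel = (-1, 10),  |v_rel|² = 101
v_rel×d = (-1)·(11) − (10)·(-1) = -1
since m = R²·101 − (-1)²:  R² = (1 + 6463) / 101 = 64
R = √64 = 8  ⇒  r_B = 8 − 7 = 1

rB=1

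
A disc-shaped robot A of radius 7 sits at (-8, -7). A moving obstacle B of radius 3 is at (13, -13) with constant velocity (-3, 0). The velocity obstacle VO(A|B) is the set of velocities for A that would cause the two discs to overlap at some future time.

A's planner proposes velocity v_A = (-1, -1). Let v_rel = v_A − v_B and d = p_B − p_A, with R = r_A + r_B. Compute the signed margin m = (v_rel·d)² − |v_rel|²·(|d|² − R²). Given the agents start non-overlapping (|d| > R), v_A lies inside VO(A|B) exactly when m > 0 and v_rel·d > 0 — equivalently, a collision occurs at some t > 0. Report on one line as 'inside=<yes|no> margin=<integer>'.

d = (21, -6),  |d|² = 477;  R = 7+3 = 10,  c = 477−10² = 377
v_rel = (2, -1),  |v_rel|² = 5;  v_rel·d = (2)·(21) + (-1)·(-6) = 48
5·t² − 96·t + 377 = 0  ⇒  m = 48² − 5·377 = 419
m = 419 > 0,  v_rel·d = 48 > 0  ⇒  inside

inside=yes margin=419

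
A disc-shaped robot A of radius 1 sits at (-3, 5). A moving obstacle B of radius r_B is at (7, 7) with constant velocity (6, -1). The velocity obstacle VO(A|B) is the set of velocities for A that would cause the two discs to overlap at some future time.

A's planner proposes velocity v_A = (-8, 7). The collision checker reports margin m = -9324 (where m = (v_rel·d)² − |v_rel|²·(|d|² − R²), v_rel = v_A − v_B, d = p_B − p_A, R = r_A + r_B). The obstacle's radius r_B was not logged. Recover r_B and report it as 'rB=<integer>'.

m = -9324
d = (10, 2);  v_rel = (-14, 8),  |v_rel|² = 260
v_rel×d = (-14)·(2) − (8)·(10) = -108
since m = R²·260 − (-108)²:  R² = (11664 + -9324) / 260 = 9
R = √9 = 3  ⇒  r_B = 3 − 1 = 2

rB=2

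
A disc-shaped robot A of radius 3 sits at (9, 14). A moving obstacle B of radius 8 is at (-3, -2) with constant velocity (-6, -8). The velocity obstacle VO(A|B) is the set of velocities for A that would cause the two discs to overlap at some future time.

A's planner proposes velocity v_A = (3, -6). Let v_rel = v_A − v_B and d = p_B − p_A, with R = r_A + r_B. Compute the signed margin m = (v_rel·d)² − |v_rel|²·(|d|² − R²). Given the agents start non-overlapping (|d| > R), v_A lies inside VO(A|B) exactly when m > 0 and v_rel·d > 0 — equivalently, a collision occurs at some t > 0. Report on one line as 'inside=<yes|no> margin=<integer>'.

d = (-12, -16),  |d|² = 400;  R = 3+8 = 11,  c = 400−11² = 279
v_rel = (9, 2),  |v_rel|² = 85;  v_rel·d = (9)·(-12) + (2)·(-16) = -140
85·t² + 280·t + 279 = 0  ⇒  m = (-140)² − 85·279 = -4115
m = -4115 < 0,  v_rel·d = -140 < 0  ⇒  outside

inside=no margin=-4115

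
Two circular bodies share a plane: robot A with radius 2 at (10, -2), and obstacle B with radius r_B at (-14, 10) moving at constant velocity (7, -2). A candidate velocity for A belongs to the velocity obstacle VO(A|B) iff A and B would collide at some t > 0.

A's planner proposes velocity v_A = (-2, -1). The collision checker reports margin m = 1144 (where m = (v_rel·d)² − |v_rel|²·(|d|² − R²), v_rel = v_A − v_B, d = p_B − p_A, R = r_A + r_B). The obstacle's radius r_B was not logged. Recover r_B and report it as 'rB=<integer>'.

m = 1144
d = (-24, 12);  v_rel = (-9, 1),  |v_rel|² = 82
v_rel×d = (-9)·(12) − (1)·(-24) = -84
since m = R²·82 − (-84)²:  R² = (7056 + 1144) / 82 = 100
R = √100 = 10  ⇒  r_B = 10 − 2 = 8

rB=8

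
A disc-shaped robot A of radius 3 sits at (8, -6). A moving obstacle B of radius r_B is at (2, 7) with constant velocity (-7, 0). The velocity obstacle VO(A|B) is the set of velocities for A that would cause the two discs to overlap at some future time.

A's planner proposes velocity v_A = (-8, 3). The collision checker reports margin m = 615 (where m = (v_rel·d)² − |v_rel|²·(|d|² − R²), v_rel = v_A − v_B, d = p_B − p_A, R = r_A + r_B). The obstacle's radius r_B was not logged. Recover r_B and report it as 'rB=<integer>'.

m = 615
d = (-6, 13);  v_rel = (-1, 3),  |v_rel|² = 10
v_rel×d = (-1)·(13) − (3)·(-6) = 5
since m = R²·10 − 5²:  R² = (25 + 615) / 10 = 64
R = √64 = 8  ⇒  r_B = 8 − 3 = 5

rB=5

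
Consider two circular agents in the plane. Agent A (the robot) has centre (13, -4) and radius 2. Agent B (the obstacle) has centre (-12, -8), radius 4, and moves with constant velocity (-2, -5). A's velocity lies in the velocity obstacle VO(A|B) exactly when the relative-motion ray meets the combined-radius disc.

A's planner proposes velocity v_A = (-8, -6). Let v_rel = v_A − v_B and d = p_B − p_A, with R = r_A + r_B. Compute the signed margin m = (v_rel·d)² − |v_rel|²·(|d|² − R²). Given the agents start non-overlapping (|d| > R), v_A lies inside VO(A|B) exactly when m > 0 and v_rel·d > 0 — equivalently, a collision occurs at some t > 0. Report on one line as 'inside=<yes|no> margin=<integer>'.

d = (-25, -4),  |d|² = 641;  R = 2+4 = 6,  c = 641−6² = 605
v_rel = (-6, -1),  |v_rel|² = 37;  v_rel·d = (-6)·(-25) + (-1)·(-4) = 154
37·t² − 308·t + 605 = 0  ⇒  m = 154² − 37·605 = 1331
m = 1331 > 0,  v_rel·d = 154 > 0  ⇒  inside

inside=yes margin=1331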